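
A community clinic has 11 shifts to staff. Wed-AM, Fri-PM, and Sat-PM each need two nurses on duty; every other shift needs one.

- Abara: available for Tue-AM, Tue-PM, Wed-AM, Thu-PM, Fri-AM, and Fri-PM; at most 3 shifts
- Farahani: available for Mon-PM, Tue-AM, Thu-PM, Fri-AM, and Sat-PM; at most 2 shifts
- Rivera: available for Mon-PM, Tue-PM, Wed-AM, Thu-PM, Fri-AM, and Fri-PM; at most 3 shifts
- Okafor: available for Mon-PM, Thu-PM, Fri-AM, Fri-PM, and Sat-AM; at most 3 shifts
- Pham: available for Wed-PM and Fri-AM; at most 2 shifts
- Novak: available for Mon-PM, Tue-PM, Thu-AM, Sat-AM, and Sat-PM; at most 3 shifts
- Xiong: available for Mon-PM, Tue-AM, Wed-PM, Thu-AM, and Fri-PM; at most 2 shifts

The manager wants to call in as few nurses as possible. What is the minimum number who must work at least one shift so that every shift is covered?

14 slots to fill and no one can take more than 3, so at least ⌈14/3⌉ = 5 nurses are needed.
No set of 5 nurses can cover every shift (each such set leaves at least one shift with no one available or exceeds a cap).
Abara, Farahani, Rivera, Okafor, Pham, and Novak alone can cover everything: Mon-PM→Farahani, Tue-AM→Abara, Tue-PM→Abara, Wed-AM→Abara+Rivera, Wed-PM→Pham, Thu-AM→Novak, Thu-PM→Rivera, Fri-AM→Okafor, Fri-PM→Rivera+Okafor, Sat-AM→Okafor, Sat-PM→Farahani+Novak.

6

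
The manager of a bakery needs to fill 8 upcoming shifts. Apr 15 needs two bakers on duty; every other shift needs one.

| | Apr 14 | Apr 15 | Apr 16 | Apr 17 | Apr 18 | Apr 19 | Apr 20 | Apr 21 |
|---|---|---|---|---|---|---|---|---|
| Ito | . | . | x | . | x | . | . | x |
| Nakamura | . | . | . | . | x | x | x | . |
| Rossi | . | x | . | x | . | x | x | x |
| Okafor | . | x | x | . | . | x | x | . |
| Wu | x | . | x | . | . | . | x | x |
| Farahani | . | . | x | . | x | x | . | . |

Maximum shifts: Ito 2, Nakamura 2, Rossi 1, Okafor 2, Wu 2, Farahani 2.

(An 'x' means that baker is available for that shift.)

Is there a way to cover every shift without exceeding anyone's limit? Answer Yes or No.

Total capacity is 11 and 9 slots are needed, so capacity alone doesn't rule it out.
Shifts {Apr 15, Apr 17} need 3 worker-slots in total, but the bakers available for any of those shifts (Rossi and Okafor) can supply at most 2 among them. So no valid schedule exists.

No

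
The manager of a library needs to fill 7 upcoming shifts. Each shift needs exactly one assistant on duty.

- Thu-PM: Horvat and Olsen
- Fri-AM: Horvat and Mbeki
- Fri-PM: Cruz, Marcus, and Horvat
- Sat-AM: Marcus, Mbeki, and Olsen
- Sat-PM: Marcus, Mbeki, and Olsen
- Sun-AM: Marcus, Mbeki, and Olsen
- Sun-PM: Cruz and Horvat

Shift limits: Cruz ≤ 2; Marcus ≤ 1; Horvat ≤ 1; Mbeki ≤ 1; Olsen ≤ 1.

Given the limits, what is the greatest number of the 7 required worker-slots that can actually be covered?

Total capacity across all assistants is 2+1+1+1+1 = 6, and 7 slots are needed, so at most 6 can be filled.
An assignment achieving 6: Thu-PM→Horvat, Fri-AM→Mbeki, Fri-PM→Cruz, Sat-AM→Marcus, Sat-PM→Olsen, Sun-PM→Cruz.
Loads: Cruz 2/2, Marcus 1/1, Horvat 1/1, Mbeki 1/1, Olsen 1/1.

6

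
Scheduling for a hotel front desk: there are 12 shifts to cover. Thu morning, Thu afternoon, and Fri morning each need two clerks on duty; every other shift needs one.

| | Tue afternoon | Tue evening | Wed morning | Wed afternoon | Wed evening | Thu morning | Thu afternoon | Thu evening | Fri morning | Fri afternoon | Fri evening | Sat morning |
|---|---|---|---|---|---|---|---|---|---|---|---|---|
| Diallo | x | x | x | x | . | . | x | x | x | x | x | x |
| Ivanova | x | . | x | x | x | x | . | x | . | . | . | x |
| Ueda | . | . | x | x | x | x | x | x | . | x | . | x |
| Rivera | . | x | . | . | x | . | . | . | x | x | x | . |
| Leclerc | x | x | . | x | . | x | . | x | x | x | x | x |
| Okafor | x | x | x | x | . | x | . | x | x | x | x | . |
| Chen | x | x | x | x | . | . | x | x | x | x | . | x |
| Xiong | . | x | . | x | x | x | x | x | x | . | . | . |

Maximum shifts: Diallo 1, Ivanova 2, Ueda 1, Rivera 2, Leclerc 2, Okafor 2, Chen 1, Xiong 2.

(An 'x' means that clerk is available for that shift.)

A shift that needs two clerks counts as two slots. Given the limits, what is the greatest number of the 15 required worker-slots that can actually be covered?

Total capacity across all clerks is 1+2+1+2+2+2+1+2 = 13, and 15 slots are needed, so at most 13 can be filled.
An assignment achieving 13: Tue afternoon→Ivanova, Tue evening→Rivera, Wed morning→Okafor, Wed afternoon→Xiong, Wed evening→Ivanova, Thu morning→Leclerc+Okafor, Thu afternoon→Diallo+Ueda, Fri morning→Chen+Xiong, Fri evening→Rivera, Sat morning→Leclerc.
Loads: Diallo 1/1, Ivanova 2/2, Ueda 1/1, Rivera 2/2, Leclerc 2/2, Okafor 2/2, Chen 1/1, Xiong 2/2.

13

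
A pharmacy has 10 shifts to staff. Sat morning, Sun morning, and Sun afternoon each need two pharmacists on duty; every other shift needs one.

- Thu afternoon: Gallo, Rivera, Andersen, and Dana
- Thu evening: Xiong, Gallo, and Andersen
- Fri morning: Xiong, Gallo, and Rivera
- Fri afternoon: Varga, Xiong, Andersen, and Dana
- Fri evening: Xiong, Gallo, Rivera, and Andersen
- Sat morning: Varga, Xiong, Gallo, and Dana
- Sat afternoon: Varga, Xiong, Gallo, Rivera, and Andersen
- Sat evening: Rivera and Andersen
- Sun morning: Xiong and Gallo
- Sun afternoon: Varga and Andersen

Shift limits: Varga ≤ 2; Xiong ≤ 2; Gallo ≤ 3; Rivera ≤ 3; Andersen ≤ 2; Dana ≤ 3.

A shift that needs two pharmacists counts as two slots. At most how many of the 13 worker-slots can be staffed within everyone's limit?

Total capacity across all pharmacists is 2+2+3+3+2+3 = 15, and 13 slots are needed, so at most 13 can be filled.
An assignment achieving 13: Thu afternoon→Gallo, Thu evening→Xiong, Fri morning→Gallo, Fri afternoon→Andersen, Fri evening→Rivera, Sat morning→Varga+Dana, Sat afternoon→Rivera, Sat evening→Rivera, Sun morning→Xiong+Gallo, Sun afternoon→Varga+Andersen.
Loads: Varga 2/2, Xiong 2/2, Gallo 3/3, Rivera 3/3, Andersen 2/2, Dana 1/3.

13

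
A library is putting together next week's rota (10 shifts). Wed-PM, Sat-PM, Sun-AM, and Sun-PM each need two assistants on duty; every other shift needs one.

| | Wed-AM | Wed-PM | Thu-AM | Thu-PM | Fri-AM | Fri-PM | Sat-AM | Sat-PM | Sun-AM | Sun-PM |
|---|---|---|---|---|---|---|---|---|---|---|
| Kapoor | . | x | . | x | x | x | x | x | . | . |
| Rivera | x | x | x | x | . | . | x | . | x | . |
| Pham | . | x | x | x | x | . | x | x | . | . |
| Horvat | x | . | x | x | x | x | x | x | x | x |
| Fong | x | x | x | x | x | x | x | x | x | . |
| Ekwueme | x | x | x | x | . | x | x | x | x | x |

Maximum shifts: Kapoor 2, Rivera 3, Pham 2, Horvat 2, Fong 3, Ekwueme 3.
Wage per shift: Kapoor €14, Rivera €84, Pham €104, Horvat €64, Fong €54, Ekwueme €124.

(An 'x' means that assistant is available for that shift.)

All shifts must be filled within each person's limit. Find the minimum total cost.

Sun-PM can only be covered by Horvat and Ekwueme, so that assignment is forced.
Picking the cheapest available assistant for each shift independently would cost €606, but that ignores the shift limits.
An optimal schedule: Wed-AM→Rivera, Wed-PM→Pham+Fong, Thu-AM→Rivera, Thu-PM→Rivera, Fri-AM→Kapoor, Fri-PM→Kapoor, Sat-AM→Pham, Sat-PM→Fong+Ekwueme, Sun-AM→Horvat+Fong, Sun-PM→Horvat+Ekwueme.
Total: 84 + 104 + 54 + 84 + 84 + 14 + 14 + 104 + 54 + 124 + 64 + 54 + 64 + 124 = €1026.

€1026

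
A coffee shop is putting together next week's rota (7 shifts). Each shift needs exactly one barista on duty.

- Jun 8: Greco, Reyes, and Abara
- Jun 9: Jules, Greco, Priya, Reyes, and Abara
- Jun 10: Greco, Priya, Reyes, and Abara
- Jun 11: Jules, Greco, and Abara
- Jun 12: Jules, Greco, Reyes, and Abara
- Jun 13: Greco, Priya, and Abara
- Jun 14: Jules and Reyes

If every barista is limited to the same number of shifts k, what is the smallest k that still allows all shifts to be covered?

With 5 baristas and 7 worker-slots to fill, someone must work at least ⌈7/5⌉ = 2 shifts, so k ≥ 2.
k = 2 works: Jun 8→Greco, Jun 9→Priya, Jun 10→Priya, Jun 11→Jules, Jun 12→Reyes, Jun 13→Greco, Jun 14→Jules.
Loads: Jules 2, Greco 2, Priya 2, Reyes 1, Abara 0 — all ≤ 2.

2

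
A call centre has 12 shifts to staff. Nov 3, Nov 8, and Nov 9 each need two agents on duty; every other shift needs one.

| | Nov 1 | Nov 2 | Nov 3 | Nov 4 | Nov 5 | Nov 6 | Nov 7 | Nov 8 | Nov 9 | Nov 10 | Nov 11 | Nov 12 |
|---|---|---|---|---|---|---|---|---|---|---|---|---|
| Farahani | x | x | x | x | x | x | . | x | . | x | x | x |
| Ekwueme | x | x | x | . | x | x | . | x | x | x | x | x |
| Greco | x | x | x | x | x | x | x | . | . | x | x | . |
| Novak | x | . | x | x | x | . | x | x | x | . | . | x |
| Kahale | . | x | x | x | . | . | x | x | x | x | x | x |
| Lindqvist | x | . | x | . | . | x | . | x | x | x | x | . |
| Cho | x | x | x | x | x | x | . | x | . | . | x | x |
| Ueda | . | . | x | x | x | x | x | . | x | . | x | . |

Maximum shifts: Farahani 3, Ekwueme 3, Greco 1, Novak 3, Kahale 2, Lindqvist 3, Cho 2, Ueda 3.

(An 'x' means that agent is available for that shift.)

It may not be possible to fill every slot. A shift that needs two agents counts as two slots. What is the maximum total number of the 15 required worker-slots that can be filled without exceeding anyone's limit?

Total capacity across all agents is 3+3+1+3+2+3+2+3 = 20, and 15 slots are needed, so at most 15 can be filled.
An assignment achieving 15: Nov 1→Ekwueme, Nov 2→Farahani, Nov 3→Lindqvist+Cho, Nov 4→Novak, Nov 5→Ekwueme, Nov 6→Lindqvist, Nov 7→Greco, Nov 8→Novak+Kahale, Nov 9→Ekwueme+Novak, Nov 10→Farahani, Nov 11→Kahale, Nov 12→Farahani.
Loads: Farahani 3/3, Ekwueme 3/3, Greco 1/1, Novak 3/3, Kahale 2/2, Lindqvist 2/3, Cho 1/2, Ueda 0/3.

15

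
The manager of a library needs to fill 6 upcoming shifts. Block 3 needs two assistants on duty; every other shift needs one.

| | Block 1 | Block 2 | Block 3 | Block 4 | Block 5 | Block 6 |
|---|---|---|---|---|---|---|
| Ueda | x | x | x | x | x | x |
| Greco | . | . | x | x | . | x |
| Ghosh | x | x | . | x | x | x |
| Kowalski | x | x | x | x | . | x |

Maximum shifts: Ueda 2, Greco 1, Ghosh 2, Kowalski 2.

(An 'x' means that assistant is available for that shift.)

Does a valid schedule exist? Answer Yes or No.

Yes

One valid schedule: Block 1→Ueda, Block 2→Ghosh, Block 3→Greco+Kowalski, Block 4→Ghosh, Block 5→Ueda, Block 6→Kowalski.
Loads: Ueda 2/2, Greco 1/1, Ghosh 2/2, Kowalski 2/2 — all within limits.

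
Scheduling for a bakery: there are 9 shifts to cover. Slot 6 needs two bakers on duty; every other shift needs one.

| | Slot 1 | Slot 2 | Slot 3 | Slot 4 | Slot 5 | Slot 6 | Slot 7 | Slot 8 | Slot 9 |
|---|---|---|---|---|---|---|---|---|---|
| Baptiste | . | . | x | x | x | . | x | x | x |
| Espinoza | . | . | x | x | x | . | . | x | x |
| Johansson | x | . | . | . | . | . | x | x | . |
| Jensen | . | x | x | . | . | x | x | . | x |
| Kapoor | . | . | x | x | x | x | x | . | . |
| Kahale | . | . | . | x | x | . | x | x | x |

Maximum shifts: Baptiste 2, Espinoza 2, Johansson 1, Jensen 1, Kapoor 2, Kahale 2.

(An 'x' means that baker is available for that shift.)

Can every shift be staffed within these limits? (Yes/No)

No

Total capacity is 10 and 10 slots are needed, so capacity alone doesn't rule it out.
Shifts {Slot 2, Slot 6} need 3 worker-slots in total, but the bakers available for any of those shifts (Jensen and Kapoor) can supply at most 2 among them. So no valid schedule exists.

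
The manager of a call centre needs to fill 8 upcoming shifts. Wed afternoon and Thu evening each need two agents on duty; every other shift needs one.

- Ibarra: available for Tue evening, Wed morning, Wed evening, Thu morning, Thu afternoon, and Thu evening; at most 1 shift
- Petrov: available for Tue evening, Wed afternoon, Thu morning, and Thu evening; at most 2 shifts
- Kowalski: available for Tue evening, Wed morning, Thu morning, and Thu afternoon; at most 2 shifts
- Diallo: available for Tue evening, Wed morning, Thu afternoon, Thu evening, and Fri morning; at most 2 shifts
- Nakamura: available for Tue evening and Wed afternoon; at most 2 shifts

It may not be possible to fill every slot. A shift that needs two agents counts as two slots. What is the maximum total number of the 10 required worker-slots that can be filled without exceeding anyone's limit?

Total capacity across all agents is 1+2+2+2+2 = 9, and 10 slots are needed, so at most 9 can be filled.
An assignment achieving 9: Tue evening→Nakamura, Wed morning→Kowalski, Wed afternoon→Petrov+Nakamura, Wed evening→Ibarra, Thu morning→Petrov, Thu afternoon→Kowalski, Thu evening→Diallo, Fri morning→Diallo.
Loads: Ibarra 1/1, Petrov 2/2, Kowalski 2/2, Diallo 2/2, Nakamura 2/2.

9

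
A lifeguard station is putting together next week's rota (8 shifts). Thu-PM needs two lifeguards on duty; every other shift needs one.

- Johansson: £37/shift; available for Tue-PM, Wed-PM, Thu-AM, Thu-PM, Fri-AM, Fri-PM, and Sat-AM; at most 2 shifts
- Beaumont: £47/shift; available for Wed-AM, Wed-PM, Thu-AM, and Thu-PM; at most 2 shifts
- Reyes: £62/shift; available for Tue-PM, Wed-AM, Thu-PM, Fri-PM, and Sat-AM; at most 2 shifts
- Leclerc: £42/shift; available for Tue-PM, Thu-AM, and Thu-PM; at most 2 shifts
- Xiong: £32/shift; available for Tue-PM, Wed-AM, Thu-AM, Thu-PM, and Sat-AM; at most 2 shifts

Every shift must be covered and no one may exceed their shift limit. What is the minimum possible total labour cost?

Fri-AM can only be covered by Johansson, so that assignment is forced.
Picking the cheapest available lifeguard for each shift independently would cost £308, but that ignores the shift limits.
An optimal schedule: Tue-PM→Leclerc, Wed-AM→Xiong, Wed-PM→Johansson, Thu-AM→Beaumont, Thu-PM→Leclerc+Beaumont, Fri-AM→Johansson, Fri-PM→Reyes, Sat-AM→Xiong.
Total: 42 + 32 + 37 + 47 + 42 + 47 + 37 + 62 + 32 = £378.

£378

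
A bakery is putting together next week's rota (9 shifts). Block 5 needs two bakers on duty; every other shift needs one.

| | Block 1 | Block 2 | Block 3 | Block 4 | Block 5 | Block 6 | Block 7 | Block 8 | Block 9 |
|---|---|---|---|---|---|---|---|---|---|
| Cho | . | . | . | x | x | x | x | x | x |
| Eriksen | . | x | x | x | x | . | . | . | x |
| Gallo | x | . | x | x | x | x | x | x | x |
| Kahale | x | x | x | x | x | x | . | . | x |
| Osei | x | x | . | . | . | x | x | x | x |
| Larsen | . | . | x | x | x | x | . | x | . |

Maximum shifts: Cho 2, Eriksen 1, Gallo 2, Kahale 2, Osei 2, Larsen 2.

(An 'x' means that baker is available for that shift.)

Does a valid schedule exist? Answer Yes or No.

Yes

One valid schedule: Block 1→Gallo, Block 2→Eriksen, Block 3→Gallo, Block 4→Kahale, Block 5→Kahale+Larsen, Block 6→Osei, Block 7→Cho, Block 8→Cho, Block 9→Osei.
Loads: Cho 2/2, Eriksen 1/1, Gallo 2/2, Kahale 2/2, Osei 2/2, Larsen 1/2 — all within limits.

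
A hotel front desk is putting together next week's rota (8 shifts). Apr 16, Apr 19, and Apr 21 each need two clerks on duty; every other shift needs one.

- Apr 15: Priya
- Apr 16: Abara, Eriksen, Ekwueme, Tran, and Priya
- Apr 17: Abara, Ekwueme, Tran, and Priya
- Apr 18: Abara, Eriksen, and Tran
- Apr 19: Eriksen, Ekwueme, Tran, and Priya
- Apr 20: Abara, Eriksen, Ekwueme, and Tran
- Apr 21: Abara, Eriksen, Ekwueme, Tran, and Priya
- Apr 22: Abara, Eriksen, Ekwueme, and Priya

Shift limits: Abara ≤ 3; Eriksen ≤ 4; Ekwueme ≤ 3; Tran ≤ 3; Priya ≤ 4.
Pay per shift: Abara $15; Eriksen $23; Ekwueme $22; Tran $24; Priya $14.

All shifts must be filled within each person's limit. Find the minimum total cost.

$190

Apr 15 can only be covered by Priya, so that assignment is forced.
Picking the cheapest available clerk for each shift independently would cost $166, but that ignores the shift limits.
An optimal schedule: Apr 15→Priya, Apr 16→Abara+Ekwueme, Apr 17→Priya, Apr 18→Abara, Apr 19→Priya+Ekwueme, Apr 20→Abara, Apr 21→Ekwueme+Eriksen, Apr 22→Priya.
Total: 14 + 15 + 22 + 14 + 15 + 14 + 22 + 15 + 22 + 23 + 14 = $190.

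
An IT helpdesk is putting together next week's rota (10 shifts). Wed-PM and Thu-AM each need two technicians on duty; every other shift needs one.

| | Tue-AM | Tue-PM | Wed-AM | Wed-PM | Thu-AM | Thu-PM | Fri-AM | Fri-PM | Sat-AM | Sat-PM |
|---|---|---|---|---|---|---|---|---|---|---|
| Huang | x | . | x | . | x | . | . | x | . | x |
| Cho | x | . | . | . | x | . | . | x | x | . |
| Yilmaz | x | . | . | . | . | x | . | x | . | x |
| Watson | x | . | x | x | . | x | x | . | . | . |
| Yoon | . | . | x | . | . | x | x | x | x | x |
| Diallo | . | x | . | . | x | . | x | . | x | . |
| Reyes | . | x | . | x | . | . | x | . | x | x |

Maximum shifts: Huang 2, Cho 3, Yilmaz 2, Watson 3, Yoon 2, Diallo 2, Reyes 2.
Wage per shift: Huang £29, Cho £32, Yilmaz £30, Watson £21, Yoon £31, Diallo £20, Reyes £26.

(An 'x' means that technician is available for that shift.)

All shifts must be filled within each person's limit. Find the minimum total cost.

Wed-PM can only be covered by Watson and Reyes, so that assignment is forced.
Picking the cheapest available technician for each shift independently would cost £274, but that ignores the shift limits.
An optimal schedule: Tue-AM→Huang, Tue-PM→Diallo, Wed-AM→Watson, Wed-PM→Watson+Reyes, Thu-AM→Diallo+Huang, Thu-PM→Watson, Fri-AM→Reyes, Fri-PM→Yilmaz, Sat-AM→Yoon, Sat-PM→Yilmaz.
Total: 29 + 20 + 21 + 21 + 26 + 20 + 29 + 21 + 26 + 30 + 31 + 30 = £304.

£304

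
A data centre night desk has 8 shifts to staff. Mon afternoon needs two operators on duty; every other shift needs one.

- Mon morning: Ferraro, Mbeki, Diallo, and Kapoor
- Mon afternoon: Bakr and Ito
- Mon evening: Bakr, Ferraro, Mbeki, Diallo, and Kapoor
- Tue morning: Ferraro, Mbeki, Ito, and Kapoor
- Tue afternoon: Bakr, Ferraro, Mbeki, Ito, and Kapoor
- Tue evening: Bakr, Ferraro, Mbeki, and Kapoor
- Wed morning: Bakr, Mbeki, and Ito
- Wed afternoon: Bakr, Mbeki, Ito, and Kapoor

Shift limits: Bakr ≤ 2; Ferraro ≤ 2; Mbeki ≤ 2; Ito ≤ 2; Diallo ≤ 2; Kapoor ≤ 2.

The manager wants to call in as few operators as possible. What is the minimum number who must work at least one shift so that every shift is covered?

9 slots to fill and no one can take more than 2, so at least ⌈9/2⌉ = 5 operators are needed.
Bakr, Ferraro, Mbeki, Ito, and Diallo alone can cover everything: Mon morning→Ferraro, Mon afternoon→Bakr+Ito, Mon evening→Diallo, Tue morning→Ferraro, Tue afternoon→Ito, Tue evening→Bakr, Wed morning→Mbeki, Wed afternoon→Mbeki.

5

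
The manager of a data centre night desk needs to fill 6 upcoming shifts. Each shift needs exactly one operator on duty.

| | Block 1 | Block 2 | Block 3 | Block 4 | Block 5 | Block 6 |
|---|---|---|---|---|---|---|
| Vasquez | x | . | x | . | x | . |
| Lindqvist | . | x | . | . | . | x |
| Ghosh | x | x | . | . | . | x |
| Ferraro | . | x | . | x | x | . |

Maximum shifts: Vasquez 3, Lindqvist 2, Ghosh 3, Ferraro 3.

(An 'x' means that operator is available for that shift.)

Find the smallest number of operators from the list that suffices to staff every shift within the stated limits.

3

6 slots to fill and no one can take more than 3, so at least ⌈6/3⌉ = 2 operators are needed.
Shifts {Block 3, Block 4, Block 6} need 3 slots, but among the operators available for them (Vasquez, Lindqvist, Ghosh, and Ferraro) any 2 together supply at most 2. So 2 operators are not enough.
Vasquez, Lindqvist, and Ferraro alone can cover everything: Block 1→Vasquez, Block 2→Lindqvist, Block 3→Vasquez, Block 4→Ferraro, Block 5→Vasquez, Block 6→Lindqvist.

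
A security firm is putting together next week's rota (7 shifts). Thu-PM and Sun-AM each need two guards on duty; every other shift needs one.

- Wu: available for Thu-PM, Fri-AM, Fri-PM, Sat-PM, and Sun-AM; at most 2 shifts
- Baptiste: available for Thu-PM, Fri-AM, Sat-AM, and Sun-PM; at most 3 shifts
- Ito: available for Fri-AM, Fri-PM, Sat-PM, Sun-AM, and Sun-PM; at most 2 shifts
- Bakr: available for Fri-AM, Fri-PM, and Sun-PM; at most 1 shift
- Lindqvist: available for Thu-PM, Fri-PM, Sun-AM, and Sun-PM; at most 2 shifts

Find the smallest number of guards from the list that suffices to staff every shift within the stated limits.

4

9 slots to fill and no one can take more than 3, so at least ⌈9/3⌉ = 3 guards are needed.
Any 3 guards together have capacity at most 3+2+2 = 7 < 9 slots, so 3 can never suffice.
Wu, Baptiste, Ito, and Lindqvist alone can cover everything: Thu-PM→Wu+Baptiste, Fri-AM→Baptiste, Fri-PM→Ito, Sat-AM→Baptiste, Sat-PM→Wu, Sun-AM→Ito+Lindqvist, Sun-PM→Lindqvist.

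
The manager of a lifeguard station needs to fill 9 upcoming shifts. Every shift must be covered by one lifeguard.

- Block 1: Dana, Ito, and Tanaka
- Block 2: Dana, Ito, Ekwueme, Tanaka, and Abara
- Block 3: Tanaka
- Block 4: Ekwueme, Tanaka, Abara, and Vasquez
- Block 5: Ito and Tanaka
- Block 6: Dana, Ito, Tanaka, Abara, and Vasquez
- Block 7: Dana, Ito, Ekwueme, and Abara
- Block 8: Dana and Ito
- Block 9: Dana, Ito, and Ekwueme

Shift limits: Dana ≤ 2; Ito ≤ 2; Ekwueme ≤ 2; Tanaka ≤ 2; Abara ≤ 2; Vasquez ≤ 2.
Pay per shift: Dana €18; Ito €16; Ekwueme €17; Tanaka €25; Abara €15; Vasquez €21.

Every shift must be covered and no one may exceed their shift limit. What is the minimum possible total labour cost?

Block 3 can only be covered by Tanaka, so that assignment is forced.
Picking the cheapest available lifeguard for each shift independently would cost €149, but that ignores the shift limits.
An optimal schedule: Block 1→Dana, Block 2→Ekwueme, Block 3→Tanaka, Block 4→Abara, Block 5→Ito, Block 6→Dana, Block 7→Abara, Block 8→Ito, Block 9→Ekwueme.
Total: 18 + 17 + 25 + 15 + 16 + 18 + 15 + 16 + 17 = €157.

€157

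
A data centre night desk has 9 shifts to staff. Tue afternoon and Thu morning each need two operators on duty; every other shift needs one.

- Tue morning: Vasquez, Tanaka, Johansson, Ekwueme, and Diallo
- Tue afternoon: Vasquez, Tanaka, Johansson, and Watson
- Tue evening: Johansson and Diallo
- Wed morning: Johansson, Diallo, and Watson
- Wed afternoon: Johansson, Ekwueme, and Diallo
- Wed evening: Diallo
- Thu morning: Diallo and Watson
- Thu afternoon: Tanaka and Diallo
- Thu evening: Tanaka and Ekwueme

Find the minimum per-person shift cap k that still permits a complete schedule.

2

With 6 operators and 11 worker-slots to fill, someone must work at least ⌈11/6⌉ = 2 shifts, so k ≥ 2.
k = 2 works: Tue morning→Vasquez, Tue afternoon→Vasquez+Watson, Tue evening→Johansson, Wed morning→Johansson, Wed afternoon→Ekwueme, Wed evening→Diallo, Thu morning→Diallo+Watson, Thu afternoon→Tanaka, Thu evening→Tanaka.
Loads: Vasquez 2, Tanaka 2, Johansson 2, Ekwueme 1, Diallo 2, Watson 2 — all ≤ 2.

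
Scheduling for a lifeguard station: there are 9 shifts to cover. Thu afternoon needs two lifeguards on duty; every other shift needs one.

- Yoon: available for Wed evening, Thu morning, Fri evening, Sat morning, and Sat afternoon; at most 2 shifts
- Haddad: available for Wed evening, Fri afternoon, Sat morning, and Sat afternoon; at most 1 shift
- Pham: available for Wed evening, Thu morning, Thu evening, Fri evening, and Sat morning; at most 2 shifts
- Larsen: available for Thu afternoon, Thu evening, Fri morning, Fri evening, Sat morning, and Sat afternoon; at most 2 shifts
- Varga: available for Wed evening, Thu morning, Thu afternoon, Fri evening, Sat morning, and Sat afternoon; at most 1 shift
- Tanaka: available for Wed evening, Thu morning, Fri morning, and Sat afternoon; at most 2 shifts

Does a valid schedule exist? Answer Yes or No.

Thu afternoon can only be covered by Larsen and Varga, so that assignment is forced.
Fri afternoon can only be covered by Haddad, so that assignment is forced.
One valid schedule: Wed evening→Tanaka, Thu morning→Yoon, Thu afternoon→Larsen+Varga, Thu evening→Pham, Fri morning→Larsen, Fri afternoon→Haddad, Fri evening→Yoon, Sat morning→Pham, Sat afternoon→Tanaka.
Loads: Yoon 2/2, Haddad 1/1, Pham 2/2, Larsen 2/2, Varga 1/1, Tanaka 2/2 — all within limits.

Yes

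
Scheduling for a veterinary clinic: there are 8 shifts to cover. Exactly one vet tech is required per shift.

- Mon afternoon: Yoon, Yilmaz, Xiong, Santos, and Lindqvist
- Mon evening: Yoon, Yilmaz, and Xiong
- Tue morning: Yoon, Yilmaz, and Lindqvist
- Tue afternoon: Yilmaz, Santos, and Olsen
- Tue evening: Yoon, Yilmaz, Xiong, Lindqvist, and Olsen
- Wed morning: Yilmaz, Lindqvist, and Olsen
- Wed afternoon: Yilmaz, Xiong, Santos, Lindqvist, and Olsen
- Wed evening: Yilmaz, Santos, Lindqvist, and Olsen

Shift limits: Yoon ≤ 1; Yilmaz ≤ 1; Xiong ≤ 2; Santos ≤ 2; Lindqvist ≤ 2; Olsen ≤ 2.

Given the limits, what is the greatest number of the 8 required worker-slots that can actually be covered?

8

Total capacity across all vet techs is 1+1+2+2+2+2 = 10, and 8 slots are needed, so at most 8 can be filled.
An assignment achieving 8: Mon afternoon→Xiong, Mon evening→Yoon, Tue morning→Yilmaz, Tue afternoon→Santos, Tue evening→Xiong, Wed morning→Lindqvist, Wed afternoon→Lindqvist, Wed evening→Santos.
Loads: Yoon 1/1, Yilmaz 1/1, Xiong 2/2, Santos 2/2, Lindqvist 2/2, Olsen 0/2.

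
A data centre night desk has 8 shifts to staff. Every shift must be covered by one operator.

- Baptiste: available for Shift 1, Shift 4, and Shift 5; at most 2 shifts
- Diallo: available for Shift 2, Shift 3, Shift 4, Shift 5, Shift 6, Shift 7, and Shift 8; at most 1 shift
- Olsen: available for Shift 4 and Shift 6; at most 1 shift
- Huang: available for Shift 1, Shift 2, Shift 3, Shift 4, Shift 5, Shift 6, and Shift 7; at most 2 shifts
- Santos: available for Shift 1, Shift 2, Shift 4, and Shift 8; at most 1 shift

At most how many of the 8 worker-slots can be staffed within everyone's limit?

Total capacity across all operators is 2+1+1+2+1 = 7, and 8 slots are needed, so at most 7 can be filled.
An assignment achieving 7: Shift 1→Baptiste, Shift 2→Huang, Shift 3→Diallo, Shift 5→Baptiste, Shift 6→Olsen, Shift 7→Huang, Shift 8→Santos.
Loads: Baptiste 2/2, Diallo 1/1, Olsen 1/1, Huang 2/2, Santos 1/1.

7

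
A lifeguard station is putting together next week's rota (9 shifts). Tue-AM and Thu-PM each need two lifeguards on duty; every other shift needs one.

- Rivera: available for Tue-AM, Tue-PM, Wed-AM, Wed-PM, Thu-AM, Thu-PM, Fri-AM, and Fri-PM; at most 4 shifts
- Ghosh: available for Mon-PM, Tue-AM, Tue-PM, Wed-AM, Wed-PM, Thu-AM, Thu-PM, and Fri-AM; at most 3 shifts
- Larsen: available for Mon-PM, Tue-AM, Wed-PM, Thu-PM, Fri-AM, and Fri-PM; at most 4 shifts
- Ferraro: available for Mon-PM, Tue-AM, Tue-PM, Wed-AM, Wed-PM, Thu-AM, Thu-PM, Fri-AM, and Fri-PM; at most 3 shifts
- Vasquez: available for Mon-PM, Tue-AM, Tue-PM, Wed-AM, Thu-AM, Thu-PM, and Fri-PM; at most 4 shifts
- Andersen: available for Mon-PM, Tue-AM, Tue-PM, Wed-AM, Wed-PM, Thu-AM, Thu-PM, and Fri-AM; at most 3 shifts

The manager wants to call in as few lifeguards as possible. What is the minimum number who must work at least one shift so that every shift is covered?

11 slots to fill and no one can take more than 4, so at least ⌈11/4⌉ = 3 lifeguards are needed.
Rivera, Ghosh, and Larsen alone can cover everything: Mon-PM→Ghosh, Tue-AM→Ghosh+Larsen, Tue-PM→Rivera, Wed-AM→Rivera, Wed-PM→Larsen, Thu-AM→Rivera, Thu-PM→Ghosh+Larsen, Fri-AM→Larsen, Fri-PM→Rivera.

3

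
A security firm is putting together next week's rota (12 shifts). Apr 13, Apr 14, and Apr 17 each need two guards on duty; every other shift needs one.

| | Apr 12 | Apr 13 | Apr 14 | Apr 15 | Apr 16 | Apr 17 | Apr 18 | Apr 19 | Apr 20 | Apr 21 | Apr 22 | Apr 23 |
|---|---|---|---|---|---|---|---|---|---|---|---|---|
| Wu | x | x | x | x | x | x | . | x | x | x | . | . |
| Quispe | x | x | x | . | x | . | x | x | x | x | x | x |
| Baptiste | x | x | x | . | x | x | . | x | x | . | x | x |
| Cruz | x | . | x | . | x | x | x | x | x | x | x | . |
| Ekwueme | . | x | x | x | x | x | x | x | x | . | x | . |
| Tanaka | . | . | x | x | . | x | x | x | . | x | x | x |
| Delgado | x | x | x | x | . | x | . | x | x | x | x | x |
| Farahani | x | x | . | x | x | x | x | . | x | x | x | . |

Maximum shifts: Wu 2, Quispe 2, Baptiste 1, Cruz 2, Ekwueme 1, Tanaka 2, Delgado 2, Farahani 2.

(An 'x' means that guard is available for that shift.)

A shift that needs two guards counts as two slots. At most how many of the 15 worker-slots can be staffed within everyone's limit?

Total capacity across all guards is 2+2+1+2+1+2+2+2 = 14, and 15 slots are needed, so at most 14 can be filled.
An assignment achieving 14: Apr 12→Wu, Apr 13→Baptiste+Ekwueme, Apr 14→Tanaka+Delgado, Apr 15→Wu, Apr 16→Cruz, Apr 17→Tanaka+Delgado, Apr 18→Quispe, Apr 20→Farahani, Apr 21→Cruz, Apr 22→Farahani, Apr 23→Quispe.
Loads: Wu 2/2, Quispe 2/2, Baptiste 1/1, Cruz 2/2, Ekwueme 1/1, Tanaka 2/2, Delgado 2/2, Farahani 2/2.

14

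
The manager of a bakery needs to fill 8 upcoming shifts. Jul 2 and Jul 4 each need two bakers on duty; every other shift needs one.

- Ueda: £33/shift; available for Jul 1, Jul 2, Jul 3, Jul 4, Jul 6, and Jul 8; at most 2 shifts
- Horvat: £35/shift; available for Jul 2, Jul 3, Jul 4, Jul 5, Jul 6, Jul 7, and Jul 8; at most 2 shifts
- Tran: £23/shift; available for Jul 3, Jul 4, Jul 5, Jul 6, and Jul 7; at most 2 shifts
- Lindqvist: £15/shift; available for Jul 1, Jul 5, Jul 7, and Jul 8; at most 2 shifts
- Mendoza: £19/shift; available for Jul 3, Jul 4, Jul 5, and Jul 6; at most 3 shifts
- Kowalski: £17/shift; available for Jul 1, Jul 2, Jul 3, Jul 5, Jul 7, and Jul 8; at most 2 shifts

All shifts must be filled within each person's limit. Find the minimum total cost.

Picking the cheapest available baker for each shift independently would cost £188, but that ignores the shift limits.
An optimal schedule: Jul 1→Lindqvist, Jul 2→Kowalski+Ueda, Jul 3→Mendoza, Jul 4→Mendoza+Tran, Jul 5→Tran, Jul 6→Mendoza, Jul 7→Lindqvist, Jul 8→Kowalski.
Total: 15 + 17 + 33 + 19 + 19 + 23 + 23 + 19 + 15 + 17 = £200.

£200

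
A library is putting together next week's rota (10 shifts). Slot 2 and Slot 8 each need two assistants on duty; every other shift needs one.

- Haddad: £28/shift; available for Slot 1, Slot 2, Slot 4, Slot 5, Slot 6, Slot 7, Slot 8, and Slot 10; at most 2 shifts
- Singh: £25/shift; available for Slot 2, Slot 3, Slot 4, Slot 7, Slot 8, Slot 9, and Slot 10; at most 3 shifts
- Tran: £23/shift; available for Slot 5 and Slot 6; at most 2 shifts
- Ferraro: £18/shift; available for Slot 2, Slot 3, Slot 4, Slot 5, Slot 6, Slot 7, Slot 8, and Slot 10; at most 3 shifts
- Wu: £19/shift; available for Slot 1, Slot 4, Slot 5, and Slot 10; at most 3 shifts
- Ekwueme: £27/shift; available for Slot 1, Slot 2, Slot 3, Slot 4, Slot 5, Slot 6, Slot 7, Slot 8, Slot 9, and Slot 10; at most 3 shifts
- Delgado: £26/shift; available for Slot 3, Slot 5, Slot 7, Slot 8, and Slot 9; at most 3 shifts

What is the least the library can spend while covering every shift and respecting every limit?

Picking the cheapest available assistant for each shift independently would cost £238, but that ignores the shift limits.
An optimal schedule: Slot 1→Wu, Slot 2→Ferraro+Singh, Slot 3→Ferraro, Slot 4→Wu, Slot 5→Tran, Slot 6→Tran, Slot 7→Ferraro, Slot 8→Singh+Delgado, Slot 9→Singh, Slot 10→Wu.
Total: 19 + 18 + 25 + 18 + 19 + 23 + 23 + 18 + 25 + 26 + 25 + 19 = £258.

£258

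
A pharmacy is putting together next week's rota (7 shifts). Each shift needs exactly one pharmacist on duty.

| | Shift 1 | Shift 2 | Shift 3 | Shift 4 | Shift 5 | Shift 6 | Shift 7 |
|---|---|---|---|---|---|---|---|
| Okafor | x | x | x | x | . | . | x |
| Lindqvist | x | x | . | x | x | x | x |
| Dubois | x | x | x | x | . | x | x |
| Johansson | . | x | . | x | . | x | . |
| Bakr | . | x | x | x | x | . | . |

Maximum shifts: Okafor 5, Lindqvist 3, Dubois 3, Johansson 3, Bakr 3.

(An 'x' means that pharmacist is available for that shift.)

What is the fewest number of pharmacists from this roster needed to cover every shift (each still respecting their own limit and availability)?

2

7 slots to fill and no one can take more than 5, so at least ⌈7/5⌉ = 2 pharmacists are needed.
Okafor and Lindqvist alone can cover everything: Shift 1→Okafor, Shift 2→Okafor, Shift 3→Okafor, Shift 4→Okafor, Shift 5→Lindqvist, Shift 6→Lindqvist, Shift 7→Okafor.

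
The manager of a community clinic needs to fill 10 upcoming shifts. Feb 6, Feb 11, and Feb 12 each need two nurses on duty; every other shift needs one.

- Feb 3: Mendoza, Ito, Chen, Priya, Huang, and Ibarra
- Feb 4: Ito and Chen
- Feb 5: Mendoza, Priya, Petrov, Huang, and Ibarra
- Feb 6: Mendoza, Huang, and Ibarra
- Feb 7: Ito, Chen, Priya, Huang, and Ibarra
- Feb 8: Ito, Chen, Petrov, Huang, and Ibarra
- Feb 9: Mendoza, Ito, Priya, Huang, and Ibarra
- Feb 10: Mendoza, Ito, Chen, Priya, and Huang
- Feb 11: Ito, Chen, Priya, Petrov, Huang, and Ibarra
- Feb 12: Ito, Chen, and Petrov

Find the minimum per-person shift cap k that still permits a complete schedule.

With 7 nurses and 13 worker-slots to fill, someone must work at least ⌈13/7⌉ = 2 shifts, so k ≥ 2.
k = 2 works: Feb 3→Huang, Feb 4→Ito, Feb 5→Mendoza, Feb 6→Mendoza+Huang, Feb 7→Chen, Feb 8→Petrov, Feb 9→Priya, Feb 10→Priya, Feb 11→Petrov+Ibarra, Feb 12→Ito+Chen.
Loads: Mendoza 2, Ito 2, Chen 2, Priya 2, Petrov 2, Huang 2, Ibarra 1 — all ≤ 2.

2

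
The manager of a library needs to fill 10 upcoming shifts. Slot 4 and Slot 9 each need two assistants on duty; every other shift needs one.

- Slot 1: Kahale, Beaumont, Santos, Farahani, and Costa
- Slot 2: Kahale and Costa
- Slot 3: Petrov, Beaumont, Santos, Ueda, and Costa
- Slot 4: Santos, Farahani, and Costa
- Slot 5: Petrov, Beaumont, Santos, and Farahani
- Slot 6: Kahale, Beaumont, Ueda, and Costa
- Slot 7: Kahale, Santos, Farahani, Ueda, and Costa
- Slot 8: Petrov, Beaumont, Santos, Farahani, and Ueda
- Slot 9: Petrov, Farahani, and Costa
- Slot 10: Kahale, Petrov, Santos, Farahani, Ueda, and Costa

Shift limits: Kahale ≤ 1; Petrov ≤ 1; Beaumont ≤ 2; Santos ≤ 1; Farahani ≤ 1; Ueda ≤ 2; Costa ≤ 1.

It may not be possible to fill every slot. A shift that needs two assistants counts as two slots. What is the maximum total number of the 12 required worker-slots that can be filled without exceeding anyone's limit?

9

Total capacity across all assistants is 1+1+2+1+1+2+1 = 9, and 12 slots are needed, so at most 9 can be filled.
An assignment achieving 9: Slot 2→Kahale, Slot 3→Ueda, Slot 4→Santos+Farahani, Slot 5→Beaumont, Slot 6→Beaumont, Slot 7→Ueda, Slot 9→Petrov+Costa.
Loads: Kahale 1/1, Petrov 1/1, Beaumont 2/2, Santos 1/1, Farahani 1/1, Ueda 2/2, Costa 1/1.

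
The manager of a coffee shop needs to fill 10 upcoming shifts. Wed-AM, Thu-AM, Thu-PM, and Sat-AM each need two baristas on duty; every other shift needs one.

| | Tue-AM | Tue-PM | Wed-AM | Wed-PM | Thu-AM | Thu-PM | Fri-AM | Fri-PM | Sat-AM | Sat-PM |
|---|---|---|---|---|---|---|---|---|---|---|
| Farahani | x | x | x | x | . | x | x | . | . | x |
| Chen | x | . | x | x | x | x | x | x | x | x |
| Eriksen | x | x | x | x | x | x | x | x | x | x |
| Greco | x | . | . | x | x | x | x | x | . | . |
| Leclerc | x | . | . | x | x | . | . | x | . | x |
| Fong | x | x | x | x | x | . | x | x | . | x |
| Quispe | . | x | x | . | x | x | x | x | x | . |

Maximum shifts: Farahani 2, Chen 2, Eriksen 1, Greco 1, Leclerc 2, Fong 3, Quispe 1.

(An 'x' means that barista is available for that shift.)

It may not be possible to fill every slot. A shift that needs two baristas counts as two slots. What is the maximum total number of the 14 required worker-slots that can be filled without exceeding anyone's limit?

12

Total capacity across all baristas is 2+2+1+1+2+3+1 = 12, and 14 slots are needed, so at most 12 can be filled.
An assignment achieving 12: Tue-AM→Leclerc, Tue-PM→Farahani, Wed-AM→Farahani+Chen, Wed-PM→Fong, Thu-AM→Fong, Thu-PM→Greco+Quispe, Fri-AM→Fong, Sat-AM→Chen+Eriksen, Sat-PM→Leclerc.
Loads: Farahani 2/2, Chen 2/2, Eriksen 1/1, Greco 1/1, Leclerc 2/2, Fong 3/3, Quispe 1/1.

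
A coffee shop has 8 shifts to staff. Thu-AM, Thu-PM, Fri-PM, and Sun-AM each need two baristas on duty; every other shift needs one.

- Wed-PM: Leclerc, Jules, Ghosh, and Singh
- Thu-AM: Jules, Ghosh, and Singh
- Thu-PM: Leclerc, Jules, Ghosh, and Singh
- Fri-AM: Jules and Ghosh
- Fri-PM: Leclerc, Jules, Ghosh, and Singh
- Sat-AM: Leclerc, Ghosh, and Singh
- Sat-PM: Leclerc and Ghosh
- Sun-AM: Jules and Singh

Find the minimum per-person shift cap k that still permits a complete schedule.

3

With 4 baristas and 12 worker-slots to fill, someone must work at least ⌈12/4⌉ = 3 shifts, so k ≥ 3.
k = 3 works: Wed-PM→Leclerc, Thu-AM→Jules+Ghosh, Thu-PM→Ghosh+Singh, Fri-AM→Jules, Fri-PM→Ghosh+Singh, Sat-AM→Leclerc, Sat-PM→Leclerc, Sun-AM→Jules+Singh.
Loads: Leclerc 3, Jules 3, Ghosh 3, Singh 3 — all ≤ 3.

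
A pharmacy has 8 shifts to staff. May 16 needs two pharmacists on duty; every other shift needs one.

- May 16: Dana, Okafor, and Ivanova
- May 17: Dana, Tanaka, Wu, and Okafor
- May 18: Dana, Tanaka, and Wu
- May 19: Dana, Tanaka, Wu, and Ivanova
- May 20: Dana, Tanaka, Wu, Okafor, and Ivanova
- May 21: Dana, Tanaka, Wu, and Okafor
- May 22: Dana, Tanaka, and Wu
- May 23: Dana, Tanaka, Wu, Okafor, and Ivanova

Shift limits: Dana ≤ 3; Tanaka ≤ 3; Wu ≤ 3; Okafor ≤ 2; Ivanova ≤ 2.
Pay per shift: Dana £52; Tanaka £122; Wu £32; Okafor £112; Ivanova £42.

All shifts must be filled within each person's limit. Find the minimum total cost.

£448

Picking the cheapest available pharmacist for each shift independently would cost £318, but that ignores the shift limits.
An optimal schedule: May 16→Ivanova+Dana, May 17→Wu, May 18→Wu, May 19→Ivanova, May 20→Dana, May 21→Dana, May 22→Wu, May 23→Okafor.
Total: 42 + 52 + 32 + 32 + 42 + 52 + 52 + 32 + 112 = £448.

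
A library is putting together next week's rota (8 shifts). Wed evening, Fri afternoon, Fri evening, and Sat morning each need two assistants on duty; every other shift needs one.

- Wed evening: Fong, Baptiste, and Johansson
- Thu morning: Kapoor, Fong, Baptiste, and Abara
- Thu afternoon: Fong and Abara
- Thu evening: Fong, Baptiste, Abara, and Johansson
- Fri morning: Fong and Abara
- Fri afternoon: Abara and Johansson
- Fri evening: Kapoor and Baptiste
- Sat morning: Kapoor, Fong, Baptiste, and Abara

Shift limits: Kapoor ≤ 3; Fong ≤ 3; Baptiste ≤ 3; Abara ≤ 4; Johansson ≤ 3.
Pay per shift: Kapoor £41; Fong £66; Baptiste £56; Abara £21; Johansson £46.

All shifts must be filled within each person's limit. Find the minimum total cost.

Fri afternoon can only be covered by Abara and Johansson, so that assignment is forced.
Fri evening can only be covered by Kapoor and Baptiste, so that assignment is forced.
Picking the cheapest available assistant for each shift independently would cost £412, but that ignores the shift limits.
An optimal schedule: Wed evening→Johansson+Baptiste, Thu morning→Kapoor, Thu afternoon→Abara, Thu evening→Johansson, Fri morning→Abara, Fri afternoon→Abara+Johansson, Fri evening→Kapoor+Baptiste, Sat morning→Abara+Kapoor.
Total: 46 + 56 + 41 + 21 + 46 + 21 + 21 + 46 + 41 + 56 + 21 + 41 = £457.

£457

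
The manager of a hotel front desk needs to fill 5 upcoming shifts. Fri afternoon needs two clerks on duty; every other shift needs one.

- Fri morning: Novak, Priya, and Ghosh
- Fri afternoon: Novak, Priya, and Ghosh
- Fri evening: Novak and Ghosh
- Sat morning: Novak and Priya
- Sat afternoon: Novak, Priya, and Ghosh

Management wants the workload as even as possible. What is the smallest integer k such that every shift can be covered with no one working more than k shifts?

2

With 3 clerks and 6 worker-slots to fill, someone must work at least ⌈6/3⌉ = 2 shifts, so k ≥ 2.
k = 2 works: Fri morning→Priya, Fri afternoon→Priya+Ghosh, Fri evening→Novak, Sat morning→Novak, Sat afternoon→Ghosh.
Loads: Novak 2, Priya 2, Ghosh 2 — all ≤ 2.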